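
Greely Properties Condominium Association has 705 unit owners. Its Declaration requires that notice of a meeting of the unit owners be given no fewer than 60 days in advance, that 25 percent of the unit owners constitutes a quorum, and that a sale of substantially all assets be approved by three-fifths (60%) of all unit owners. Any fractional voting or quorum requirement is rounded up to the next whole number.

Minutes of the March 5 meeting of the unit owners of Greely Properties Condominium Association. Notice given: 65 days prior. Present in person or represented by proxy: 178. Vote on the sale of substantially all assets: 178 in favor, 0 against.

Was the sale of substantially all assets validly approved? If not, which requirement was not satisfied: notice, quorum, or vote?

Invalid — vote requirement not satisfied.

Notice: 65 days given; 60 required. Satisfied.
Quorum: 25% of 705 = 176.25, rounded up to 177; 178 present. Satisfied.
Vote: requires three-fifths of all unit owners (705); 3/5 of 705 = 423, so 423 needed; 178 in favor. Not satisfied.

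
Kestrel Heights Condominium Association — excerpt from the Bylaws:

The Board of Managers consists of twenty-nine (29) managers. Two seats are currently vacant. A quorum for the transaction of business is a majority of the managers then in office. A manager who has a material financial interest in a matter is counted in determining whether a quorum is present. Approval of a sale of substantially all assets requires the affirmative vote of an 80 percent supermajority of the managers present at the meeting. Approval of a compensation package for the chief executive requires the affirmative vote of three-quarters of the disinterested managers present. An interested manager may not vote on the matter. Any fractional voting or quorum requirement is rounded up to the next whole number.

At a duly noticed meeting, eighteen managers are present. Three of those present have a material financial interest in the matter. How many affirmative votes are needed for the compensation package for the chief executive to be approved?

The compensation package for the chief executive requires three-fourths of the disinterested managers present (18 − 3 = 15).
3/4 of 15 = 11.25, rounded up to 12.

12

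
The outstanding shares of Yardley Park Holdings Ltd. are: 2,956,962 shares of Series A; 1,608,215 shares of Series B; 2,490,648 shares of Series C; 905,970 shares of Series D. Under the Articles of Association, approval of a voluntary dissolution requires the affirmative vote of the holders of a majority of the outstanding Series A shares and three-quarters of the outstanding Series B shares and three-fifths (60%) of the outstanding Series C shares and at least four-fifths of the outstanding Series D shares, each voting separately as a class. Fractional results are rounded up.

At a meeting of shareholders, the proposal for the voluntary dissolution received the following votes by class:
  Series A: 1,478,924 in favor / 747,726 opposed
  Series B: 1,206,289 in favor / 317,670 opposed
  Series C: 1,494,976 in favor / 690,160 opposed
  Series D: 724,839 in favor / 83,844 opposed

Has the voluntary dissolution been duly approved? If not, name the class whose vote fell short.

Series A: a majority of 2956962 is 1478482; 1,478,482 required, 1,478,924 in favor — approved.
Series B: 3/4 of 1608215 = 1206161.25, rounded up to 1206162; 1,206,162 required, 1,206,289 in favor — approved.
Series C: 3/5 of 2490648 = 1494388.80, rounded up to 1494389; 1,494,389 required, 1,494,976 in favor — approved.
Series D: 4/5 of 905970 = 724776; 724,776 required, 724,839 in favor — approved.

Approved — every class gave the required vote.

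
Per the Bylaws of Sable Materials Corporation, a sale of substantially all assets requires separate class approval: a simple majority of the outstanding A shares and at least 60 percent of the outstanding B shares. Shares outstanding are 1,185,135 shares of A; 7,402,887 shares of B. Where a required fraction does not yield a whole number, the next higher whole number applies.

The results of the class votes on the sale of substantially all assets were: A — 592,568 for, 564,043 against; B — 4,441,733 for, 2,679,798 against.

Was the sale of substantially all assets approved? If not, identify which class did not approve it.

Approved — every class gave the required vote.

A: a majority of 1185135 is 592568; 592,568 required, 592,568 in favor — approved.
B: 3/5 of 7402887 = 4441732.20, rounded up to 4441733; 4,441,733 required, 4,441,733 in favor — approved.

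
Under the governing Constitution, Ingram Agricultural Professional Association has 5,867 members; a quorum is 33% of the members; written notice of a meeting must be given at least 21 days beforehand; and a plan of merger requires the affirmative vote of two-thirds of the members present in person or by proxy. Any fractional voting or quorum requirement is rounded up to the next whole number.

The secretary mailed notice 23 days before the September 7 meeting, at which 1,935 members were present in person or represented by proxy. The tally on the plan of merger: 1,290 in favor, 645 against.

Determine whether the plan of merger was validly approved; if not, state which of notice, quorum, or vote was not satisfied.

Notice: 23 days given; 21 required. Satisfied.
Quorum: 33% of 5,867 = 1,936.11, rounded up to 1,937; 1,935 present. Not satisfied.
Vote: requires two-thirds of those present (1,935); 2/3 of 1935 = 1290, so 1,290 needed; 1,290 in favor. Satisfied.

Invalid — quorum requirement not satisfied.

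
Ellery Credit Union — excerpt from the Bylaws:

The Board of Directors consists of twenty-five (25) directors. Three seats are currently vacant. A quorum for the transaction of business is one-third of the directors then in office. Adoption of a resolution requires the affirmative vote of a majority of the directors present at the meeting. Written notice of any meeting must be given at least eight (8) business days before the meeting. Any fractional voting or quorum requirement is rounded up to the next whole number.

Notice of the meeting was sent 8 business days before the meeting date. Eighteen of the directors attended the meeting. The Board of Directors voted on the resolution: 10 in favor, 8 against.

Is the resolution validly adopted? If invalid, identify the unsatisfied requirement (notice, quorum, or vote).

Notice: 8 business days given; 8 required (8 ≥ 8). Satisfied.
Quorum: 18 present; quorum is 8. Satisfied.
Vote: the resolution requires a majority of the directors present (18). A majority of 18 is 10, so 10 affirmative votes are needed; 10 voted in favor. Satisfied.

Valid — all requirements satisfied.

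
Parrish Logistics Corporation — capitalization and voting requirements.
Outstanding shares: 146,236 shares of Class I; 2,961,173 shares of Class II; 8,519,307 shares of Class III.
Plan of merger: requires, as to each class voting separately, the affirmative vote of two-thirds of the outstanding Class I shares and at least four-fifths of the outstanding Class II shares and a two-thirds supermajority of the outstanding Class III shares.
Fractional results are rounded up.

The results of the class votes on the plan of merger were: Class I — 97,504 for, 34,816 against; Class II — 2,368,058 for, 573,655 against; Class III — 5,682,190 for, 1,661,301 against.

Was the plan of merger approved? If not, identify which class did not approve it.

Class I: 2/3 of 146236 = 97490.67, rounded up to 97491; 97,491 required, 97,504 in favor — approved.
Class II: 4/5 of 2961173 = 2368938.40, rounded up to 2368939; 2,368,939 required, 2,368,058 in favor — not approved.
Class III: 2/3 of 8519307 = 5679538; 5,679,538 required, 5,682,190 in favor — approved.

Not approved — the Class II shares did not give the required vote.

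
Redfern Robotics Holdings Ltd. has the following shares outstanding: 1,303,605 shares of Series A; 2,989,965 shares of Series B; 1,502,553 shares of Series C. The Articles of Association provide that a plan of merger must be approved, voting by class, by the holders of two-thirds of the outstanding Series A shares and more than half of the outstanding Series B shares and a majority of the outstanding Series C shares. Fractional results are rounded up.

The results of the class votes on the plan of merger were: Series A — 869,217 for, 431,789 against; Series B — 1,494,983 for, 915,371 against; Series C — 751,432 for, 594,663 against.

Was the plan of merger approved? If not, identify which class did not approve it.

Series A: 2/3 of 1303605 = 869070; 869,070 required, 869,217 in favor — approved.
Series B: a majority of 2989965 is 1494983; 1,494,983 required, 1,494,983 in favor — approved.
Series C: a majority of 1502553 is 751277; 751,277 required, 751,432 in favor — approved.

Approved — every class gave the required vote.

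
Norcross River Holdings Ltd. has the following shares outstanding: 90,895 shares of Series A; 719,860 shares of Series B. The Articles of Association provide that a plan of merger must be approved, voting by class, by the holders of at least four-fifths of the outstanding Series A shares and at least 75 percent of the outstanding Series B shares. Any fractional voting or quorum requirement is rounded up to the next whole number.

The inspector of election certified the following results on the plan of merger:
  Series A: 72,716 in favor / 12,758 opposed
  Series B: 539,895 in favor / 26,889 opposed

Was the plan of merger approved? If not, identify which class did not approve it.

Series A: 4/5 of 90895 = 72716; 72,716 required, 72,716 in favor — approved.
Series B: 3/4 of 719860 = 539895; 539,895 required, 539,895 in favor — approved.

Approved — every class gave the required vote.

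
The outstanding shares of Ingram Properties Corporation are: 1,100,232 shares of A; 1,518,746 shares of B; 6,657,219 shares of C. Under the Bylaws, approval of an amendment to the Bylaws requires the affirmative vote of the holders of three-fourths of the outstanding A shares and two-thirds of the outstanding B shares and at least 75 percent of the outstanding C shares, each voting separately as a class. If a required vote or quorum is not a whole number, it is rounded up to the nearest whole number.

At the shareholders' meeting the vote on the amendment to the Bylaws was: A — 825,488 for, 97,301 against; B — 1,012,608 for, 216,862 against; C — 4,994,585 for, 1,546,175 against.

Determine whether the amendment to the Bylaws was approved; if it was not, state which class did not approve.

Approved — every class gave the required vote.

A: 3/4 of 1100232 = 825174; 825,174 required, 825,488 in favor — approved.
B: 2/3 of 1518746 = 1012497.33, rounded up to 1012498; 1,012,498 required, 1,012,608 in favor — approved.
C: 3/4 of 6657219 = 4992914.25, rounded up to 4992915; 4,992,915 required, 4,994,585 in favor — approved.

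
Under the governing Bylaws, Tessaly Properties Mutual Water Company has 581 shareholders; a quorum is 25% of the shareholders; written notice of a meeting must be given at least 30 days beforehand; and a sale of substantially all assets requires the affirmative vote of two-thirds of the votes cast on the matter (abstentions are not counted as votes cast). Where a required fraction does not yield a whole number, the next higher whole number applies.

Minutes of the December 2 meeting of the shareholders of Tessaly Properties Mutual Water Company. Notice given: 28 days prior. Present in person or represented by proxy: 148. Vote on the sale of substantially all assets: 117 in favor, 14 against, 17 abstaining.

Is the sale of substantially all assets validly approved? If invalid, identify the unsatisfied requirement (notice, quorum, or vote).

Invalid — notice requirement not satisfied.

Notice: 28 days given; 30 required. Not satisfied.
Quorum: 25% of 581 = 145.25, rounded up to 146; 148 present. Satisfied.
Vote: requires two-thirds of the votes cast (148 − 17 abstaining = 131); 2/3 of 131 = 87.33, rounded up to 88, so 88 needed; 117 in favor. Satisfied.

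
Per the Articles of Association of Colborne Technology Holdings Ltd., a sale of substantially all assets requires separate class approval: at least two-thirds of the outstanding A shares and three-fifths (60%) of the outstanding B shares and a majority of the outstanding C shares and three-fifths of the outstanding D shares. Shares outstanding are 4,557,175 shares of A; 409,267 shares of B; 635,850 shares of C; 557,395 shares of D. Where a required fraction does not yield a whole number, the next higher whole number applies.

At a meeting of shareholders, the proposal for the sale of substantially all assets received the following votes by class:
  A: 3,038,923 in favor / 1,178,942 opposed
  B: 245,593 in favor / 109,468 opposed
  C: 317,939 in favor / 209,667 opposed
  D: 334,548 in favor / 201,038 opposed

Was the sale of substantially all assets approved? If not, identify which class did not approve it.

Approved — every class gave the required vote.

A: 2/3 of 4557175 = 3038116.67, rounded up to 3038117; 3,038,117 required, 3,038,923 in favor — approved.
B: 3/5 of 409267 = 245560.20, rounded up to 245561; 245,561 required, 245,593 in favor — approved.
C: a majority of 635850 is 317926; 317,926 required, 317,939 in favor — approved.
D: 3/5 of 557395 = 334437; 334,437 required, 334,548 in favor — approved.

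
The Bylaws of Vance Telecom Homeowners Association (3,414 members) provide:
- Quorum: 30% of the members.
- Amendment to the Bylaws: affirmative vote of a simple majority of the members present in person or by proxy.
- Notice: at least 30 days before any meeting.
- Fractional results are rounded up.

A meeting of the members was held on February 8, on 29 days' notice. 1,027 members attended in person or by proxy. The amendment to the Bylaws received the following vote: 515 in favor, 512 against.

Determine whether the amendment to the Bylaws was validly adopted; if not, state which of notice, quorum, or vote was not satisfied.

Notice: 29 days given; 30 required. Not satisfied.
Quorum: 30% of 3,414 = 1,024.20, rounded up to 1,025; 1,027 present. Satisfied.
Vote: requires a majority of those present (1,027); a majority of 1027 is 514, so 514 needed; 515 in favor. Satisfied.

Invalid — notice requirement not satisfied.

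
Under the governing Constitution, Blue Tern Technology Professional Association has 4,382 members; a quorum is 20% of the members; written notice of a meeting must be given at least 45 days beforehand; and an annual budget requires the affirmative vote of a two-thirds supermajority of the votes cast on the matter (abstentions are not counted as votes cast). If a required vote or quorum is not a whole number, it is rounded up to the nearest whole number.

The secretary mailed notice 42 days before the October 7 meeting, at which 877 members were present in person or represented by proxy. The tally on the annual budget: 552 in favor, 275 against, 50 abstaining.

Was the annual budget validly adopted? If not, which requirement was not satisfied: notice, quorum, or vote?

Invalid — notice requirement not satisfied.

Notice: 42 days given; 45 required. Not satisfied.
Quorum: 20% of 4,382 = 876.40, rounded up to 877; 877 present. Satisfied.
Vote: requires two-thirds of the votes cast (877 − 50 abstaining = 827); 2/3 of 827 = 551.33, rounded up to 552, so 552 needed; 552 in favor. Satisfied.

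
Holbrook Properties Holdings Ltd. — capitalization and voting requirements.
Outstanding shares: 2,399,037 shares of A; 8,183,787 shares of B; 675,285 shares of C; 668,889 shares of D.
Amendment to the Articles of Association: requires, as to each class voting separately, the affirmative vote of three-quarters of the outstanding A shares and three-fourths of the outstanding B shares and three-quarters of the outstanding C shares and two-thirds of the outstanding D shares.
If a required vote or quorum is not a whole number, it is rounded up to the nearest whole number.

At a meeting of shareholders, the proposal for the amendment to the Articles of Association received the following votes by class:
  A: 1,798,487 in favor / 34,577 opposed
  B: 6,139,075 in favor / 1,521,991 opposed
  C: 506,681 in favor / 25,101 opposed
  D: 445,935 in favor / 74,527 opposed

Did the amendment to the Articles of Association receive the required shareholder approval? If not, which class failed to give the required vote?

Not approved — the A shares did not give the required vote.

A: 3/4 of 2399037 = 1799277.75, rounded up to 1799278; 1,799,278 required, 1,798,487 in favor — not approved.
B: 3/4 of 8183787 = 6137840.25, rounded up to 6137841; 6,137,841 required, 6,139,075 in favor — approved.
C: 3/4 of 675285 = 506463.75, rounded up to 506464; 506,464 required, 506,681 in favor — approved.
D: 2/3 of 668889 = 445926; 445,926 required, 445,935 in favor — approved.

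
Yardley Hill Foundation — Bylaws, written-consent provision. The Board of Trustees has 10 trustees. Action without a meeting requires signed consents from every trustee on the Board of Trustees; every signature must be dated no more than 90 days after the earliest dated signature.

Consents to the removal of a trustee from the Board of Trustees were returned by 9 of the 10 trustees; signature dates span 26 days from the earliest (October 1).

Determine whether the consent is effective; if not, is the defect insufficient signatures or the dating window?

Not effective — insufficient signatures.

Signatures required: every one of 10 — unanimous means all 10, so 10 needed; 9 signed. Insufficient.
Dating window: the latest signature is 26 days after the earliest; the limit is 90 days. Within the window.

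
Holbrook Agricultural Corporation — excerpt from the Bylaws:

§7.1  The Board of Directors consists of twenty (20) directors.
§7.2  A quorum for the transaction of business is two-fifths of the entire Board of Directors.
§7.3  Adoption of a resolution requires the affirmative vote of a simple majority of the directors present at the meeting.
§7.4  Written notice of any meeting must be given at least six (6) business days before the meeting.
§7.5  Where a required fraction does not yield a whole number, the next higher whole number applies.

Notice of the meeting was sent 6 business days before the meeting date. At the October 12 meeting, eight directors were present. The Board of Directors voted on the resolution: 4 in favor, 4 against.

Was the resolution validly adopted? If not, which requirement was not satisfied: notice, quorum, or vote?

Invalid — vote requirement not satisfied.

Notice: 6 business days given; 6 required (6 ≥ 6). Satisfied.
Quorum: 8 present; quorum is 8. Satisfied.
Vote: the resolution requires a majority of the directors present (8). A majority of 8 is 5, so 5 affirmative votes are needed; 4 voted in favor. Not satisfied.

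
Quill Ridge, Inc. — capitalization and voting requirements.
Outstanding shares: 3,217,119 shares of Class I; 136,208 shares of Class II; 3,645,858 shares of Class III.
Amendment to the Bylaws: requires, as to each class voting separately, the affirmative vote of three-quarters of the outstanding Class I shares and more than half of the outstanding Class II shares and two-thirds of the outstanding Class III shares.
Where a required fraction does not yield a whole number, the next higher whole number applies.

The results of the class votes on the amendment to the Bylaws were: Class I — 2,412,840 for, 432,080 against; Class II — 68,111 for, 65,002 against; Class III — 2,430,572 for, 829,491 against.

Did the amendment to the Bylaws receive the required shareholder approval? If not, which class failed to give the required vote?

Approved — every class gave the required vote.

Class I: 3/4 of 3217119 = 2412839.25, rounded up to 2412840; 2,412,840 required, 2,412,840 in favor — approved.
Class II: a majority of 136208 is 68105; 68,105 required, 68,111 in favor — approved.
Class III: 2/3 of 3645858 = 2430572; 2,430,572 required, 2,430,572 in favor — approved.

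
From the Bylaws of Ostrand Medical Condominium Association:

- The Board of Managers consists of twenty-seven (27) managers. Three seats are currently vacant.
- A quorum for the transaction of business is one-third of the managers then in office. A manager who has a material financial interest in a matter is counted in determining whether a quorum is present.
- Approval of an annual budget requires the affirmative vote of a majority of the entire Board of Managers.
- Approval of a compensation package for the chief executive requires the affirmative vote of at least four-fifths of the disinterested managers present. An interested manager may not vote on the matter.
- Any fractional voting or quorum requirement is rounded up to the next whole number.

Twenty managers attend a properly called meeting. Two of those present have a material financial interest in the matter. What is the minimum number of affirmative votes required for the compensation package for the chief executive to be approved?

The compensation package for the chief executive requires four-fifths of the disinterested managers present (20 − 2 = 18).
4/5 of 18 = 14.40, rounded up to 15.

15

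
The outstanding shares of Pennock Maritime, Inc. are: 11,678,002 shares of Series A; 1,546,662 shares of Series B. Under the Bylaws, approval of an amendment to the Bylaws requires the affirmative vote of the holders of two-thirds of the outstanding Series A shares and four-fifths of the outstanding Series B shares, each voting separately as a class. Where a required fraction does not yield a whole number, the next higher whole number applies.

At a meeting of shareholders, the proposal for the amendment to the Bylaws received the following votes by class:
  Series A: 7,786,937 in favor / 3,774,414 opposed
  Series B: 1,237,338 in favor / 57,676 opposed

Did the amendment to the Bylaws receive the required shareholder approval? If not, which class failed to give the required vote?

Approved — every class gave the required vote.

Series A: 2/3 of 11678002 = 7785334.67, rounded up to 7785335; 7,785,335 required, 7,786,937 in favor — approved.
Series B: 4/5 of 1546662 = 1237329.60, rounded up to 1237330; 1,237,330 required, 1,237,338 in favor — approved.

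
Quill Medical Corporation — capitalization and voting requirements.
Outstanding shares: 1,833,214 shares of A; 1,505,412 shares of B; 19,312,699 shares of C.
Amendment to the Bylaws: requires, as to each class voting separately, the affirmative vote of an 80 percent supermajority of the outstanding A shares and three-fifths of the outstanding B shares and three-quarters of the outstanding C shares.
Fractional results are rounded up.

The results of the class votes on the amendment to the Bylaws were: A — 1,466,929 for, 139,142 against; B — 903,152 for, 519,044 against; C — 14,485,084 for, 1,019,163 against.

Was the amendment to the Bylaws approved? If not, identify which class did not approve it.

A: 4/5 of 1833214 = 1466571.20, rounded up to 1466572; 1,466,572 required, 1,466,929 in favor — approved.
B: 3/5 of 1505412 = 903247.20, rounded up to 903248; 903,248 required, 903,152 in favor — not approved.
C: 3/4 of 19312699 = 14484524.25, rounded up to 14484525; 14,484,525 required, 14,485,084 in favor — approved.

Not approved — the B shares did not give the required vote.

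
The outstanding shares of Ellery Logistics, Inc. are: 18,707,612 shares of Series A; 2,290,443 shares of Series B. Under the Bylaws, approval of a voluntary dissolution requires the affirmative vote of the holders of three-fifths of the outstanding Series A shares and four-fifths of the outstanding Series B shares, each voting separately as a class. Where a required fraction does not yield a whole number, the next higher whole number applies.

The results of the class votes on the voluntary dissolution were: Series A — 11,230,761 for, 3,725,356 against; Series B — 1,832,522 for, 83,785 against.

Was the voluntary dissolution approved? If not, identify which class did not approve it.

Series A: 3/5 of 18707612 = 11224567.20, rounded up to 11224568; 11,224,568 required, 11,230,761 in favor — approved.
Series B: 4/5 of 2290443 = 1832354.40, rounded up to 1832355; 1,832,355 required, 1,832,522 in favor — approved.

Approved — every class gave the required vote.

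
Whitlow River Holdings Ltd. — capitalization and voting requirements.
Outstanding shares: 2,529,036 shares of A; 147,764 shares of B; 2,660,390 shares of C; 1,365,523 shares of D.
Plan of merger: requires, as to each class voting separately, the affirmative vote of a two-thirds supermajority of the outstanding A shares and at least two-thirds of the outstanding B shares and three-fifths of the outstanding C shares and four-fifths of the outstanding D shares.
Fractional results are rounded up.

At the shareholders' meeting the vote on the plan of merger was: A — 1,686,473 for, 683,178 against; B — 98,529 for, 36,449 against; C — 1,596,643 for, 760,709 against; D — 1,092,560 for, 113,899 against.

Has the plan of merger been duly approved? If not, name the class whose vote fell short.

A: 2/3 of 2529036 = 1686024; 1,686,024 required, 1,686,473 in favor — approved.
B: 2/3 of 147764 = 98509.33, rounded up to 98510; 98,510 required, 98,529 in favor — approved.
C: 3/5 of 2660390 = 1596234; 1,596,234 required, 1,596,643 in favor — approved.
D: 4/5 of 1365523 = 1092418.40, rounded up to 1092419; 1,092,419 required, 1,092,560 in favor — approved.

Approved — every class gave the required vote.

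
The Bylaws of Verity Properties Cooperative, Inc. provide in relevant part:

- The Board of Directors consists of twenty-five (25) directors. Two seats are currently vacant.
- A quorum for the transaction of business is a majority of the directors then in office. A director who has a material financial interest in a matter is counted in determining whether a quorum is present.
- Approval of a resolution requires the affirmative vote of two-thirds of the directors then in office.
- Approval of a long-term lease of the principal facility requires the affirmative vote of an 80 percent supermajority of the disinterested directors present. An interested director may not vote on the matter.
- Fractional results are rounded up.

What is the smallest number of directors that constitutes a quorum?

A majority of 23 is 12.

12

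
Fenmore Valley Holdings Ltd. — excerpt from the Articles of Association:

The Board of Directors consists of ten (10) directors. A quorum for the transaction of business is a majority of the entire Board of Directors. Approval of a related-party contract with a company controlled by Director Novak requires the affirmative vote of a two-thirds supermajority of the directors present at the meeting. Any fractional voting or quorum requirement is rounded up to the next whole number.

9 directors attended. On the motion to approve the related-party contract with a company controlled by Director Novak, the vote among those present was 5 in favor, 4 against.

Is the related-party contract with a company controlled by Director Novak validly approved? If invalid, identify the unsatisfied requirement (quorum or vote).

Quorum: 9 present; quorum is 6. Satisfied.
Vote: the related-party contract with a company controlled by Director Novak requires two-thirds of the directors present (9). 2/3 of 9 = 6, so 6 affirmative votes are needed; 5 voted in favor. Not satisfied.

Invalid — vote requirement not satisfied.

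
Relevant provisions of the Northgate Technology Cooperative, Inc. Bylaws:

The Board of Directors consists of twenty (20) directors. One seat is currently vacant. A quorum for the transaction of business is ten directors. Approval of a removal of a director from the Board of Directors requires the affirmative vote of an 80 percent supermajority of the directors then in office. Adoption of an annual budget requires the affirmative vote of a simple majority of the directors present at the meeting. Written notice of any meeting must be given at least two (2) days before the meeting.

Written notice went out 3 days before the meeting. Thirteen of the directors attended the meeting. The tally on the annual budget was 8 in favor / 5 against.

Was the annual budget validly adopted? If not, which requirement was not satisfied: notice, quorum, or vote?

Valid — all requirements satisfied.

Notice: 3 days given; 2 required (3 ≥ 2). Satisfied.
Quorum: 13 present; quorum is 10. Satisfied.
Vote: the annual budget requires a majority of the directors present (13). A majority of 13 is 7, so 7 affirmative votes are needed; 8 voted in favor. Satisfied.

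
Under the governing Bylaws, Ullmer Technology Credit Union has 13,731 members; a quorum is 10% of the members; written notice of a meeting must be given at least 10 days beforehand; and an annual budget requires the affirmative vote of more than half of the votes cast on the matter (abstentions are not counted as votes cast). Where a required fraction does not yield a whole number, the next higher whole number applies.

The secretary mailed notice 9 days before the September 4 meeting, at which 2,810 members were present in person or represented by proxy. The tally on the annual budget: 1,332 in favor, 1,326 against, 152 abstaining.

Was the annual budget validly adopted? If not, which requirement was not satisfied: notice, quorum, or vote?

Invalid — notice requirement not satisfied.

Notice: 9 days given; 10 required. Not satisfied.
Quorum: 10% of 13,731 = 1,373.10, rounded up to 1,374; 2,810 present. Satisfied.
Vote: requires a majority of the votes cast (2,810 − 152 abstaining = 2,658); a majority of 2658 is 1330, so 1,330 needed; 1,332 in favor. Satisfied.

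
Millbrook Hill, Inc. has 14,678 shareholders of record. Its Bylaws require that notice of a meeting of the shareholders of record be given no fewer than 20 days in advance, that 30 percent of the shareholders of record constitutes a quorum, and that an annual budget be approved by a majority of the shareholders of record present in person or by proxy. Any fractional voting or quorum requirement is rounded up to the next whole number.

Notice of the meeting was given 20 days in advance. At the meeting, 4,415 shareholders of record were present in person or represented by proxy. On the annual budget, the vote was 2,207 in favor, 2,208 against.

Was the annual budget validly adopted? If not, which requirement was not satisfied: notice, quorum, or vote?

Invalid — vote requirement not satisfied.

Notice: 20 days given; 20 required. Satisfied.
Quorum: 30% of 14,678 = 4,403.40, rounded up to 4,404; 4,415 present. Satisfied.
Vote: requires a majority of those present (4,415); a majority of 4415 is 2208, so 2,208 needed; 2,207 in favor. Not satisfied.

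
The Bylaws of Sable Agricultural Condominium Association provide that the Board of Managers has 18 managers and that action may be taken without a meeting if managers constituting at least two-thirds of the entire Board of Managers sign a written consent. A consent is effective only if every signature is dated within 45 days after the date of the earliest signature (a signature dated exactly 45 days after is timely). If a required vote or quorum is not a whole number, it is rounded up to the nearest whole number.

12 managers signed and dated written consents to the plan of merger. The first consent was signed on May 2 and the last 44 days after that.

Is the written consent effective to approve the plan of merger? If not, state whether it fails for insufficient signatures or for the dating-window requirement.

Signatures required: at least two-thirds of 18 — 2/3 of 18 = 12, so 12 needed; 12 signed. Sufficient.
Dating window: the latest signature is 44 days after the earliest; the limit is 45 days. Within the window.

Effective — both the signature and dating-window requirements are satisfied.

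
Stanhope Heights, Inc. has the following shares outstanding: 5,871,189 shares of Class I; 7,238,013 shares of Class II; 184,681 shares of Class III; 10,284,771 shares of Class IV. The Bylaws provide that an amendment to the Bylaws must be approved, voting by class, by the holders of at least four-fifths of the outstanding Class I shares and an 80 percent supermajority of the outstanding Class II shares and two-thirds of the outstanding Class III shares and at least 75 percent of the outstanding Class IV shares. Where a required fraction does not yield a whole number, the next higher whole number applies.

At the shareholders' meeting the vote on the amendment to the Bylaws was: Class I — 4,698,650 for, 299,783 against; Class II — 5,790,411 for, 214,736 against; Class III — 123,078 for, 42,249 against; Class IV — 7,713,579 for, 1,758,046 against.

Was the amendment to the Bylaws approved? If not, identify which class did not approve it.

Not approved — the Class III shares did not give the required vote.

Class I: 4/5 of 5871189 = 4696951.20, rounded up to 4696952; 4,696,952 required, 4,698,650 in favor — approved.
Class II: 4/5 of 7238013 = 5790410.40, rounded up to 5790411; 5,790,411 required, 5,790,411 in favor — approved.
Class III: 2/3 of 184681 = 123120.67, rounded up to 123121; 123,121 required, 123,078 in favor — not approved.
Class IV: 3/4 of 10284771 = 7713578.25, rounded up to 7713579; 7,713,579 required, 7,713,579 in favor — approved.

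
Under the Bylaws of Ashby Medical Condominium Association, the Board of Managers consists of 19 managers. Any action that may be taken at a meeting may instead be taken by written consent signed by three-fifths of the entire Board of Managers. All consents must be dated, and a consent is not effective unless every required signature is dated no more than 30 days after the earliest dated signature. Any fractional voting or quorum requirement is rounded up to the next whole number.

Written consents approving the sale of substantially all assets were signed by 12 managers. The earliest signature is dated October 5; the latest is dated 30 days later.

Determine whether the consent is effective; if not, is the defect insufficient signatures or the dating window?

Effective — both the signature and dating-window requirements are satisfied.

Signatures required: three-fifths of 19 — 3/5 of 19 = 11.40, rounded up to 12, so 12 needed; 12 signed. Sufficient.
Dating window: the latest signature is 30 days after the earliest; the limit is 30 days. Within the window.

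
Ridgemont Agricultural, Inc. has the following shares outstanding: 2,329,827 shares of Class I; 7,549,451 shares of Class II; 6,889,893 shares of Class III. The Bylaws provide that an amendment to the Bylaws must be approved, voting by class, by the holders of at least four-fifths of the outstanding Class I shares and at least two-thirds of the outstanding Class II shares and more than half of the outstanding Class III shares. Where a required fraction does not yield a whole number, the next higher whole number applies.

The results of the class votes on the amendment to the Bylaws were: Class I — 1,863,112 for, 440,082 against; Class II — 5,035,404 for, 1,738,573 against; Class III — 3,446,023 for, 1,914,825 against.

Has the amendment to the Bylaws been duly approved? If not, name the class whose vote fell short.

Class I: 4/5 of 2329827 = 1863861.60, rounded up to 1863862; 1,863,862 required, 1,863,112 in favor — not approved.
Class II: 2/3 of 7549451 = 5032967.33, rounded up to 5032968; 5,032,968 required, 5,035,404 in favor — approved.
Class III: a majority of 6889893 is 3444947; 3,444,947 required, 3,446,023 in favor — approved.

Not approved — the Class I shares did not give the required vote.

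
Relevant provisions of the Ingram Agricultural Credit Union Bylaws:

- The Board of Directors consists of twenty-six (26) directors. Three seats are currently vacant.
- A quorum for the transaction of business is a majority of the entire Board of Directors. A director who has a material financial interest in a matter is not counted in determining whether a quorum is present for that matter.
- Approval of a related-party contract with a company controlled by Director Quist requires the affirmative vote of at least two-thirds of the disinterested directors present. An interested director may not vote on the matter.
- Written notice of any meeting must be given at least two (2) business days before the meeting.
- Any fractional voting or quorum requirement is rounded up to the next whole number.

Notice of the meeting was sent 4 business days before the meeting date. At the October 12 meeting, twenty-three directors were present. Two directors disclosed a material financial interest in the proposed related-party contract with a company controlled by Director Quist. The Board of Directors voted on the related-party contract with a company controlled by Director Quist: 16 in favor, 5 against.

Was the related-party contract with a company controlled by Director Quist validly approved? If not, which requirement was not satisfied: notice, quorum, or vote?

Valid — all requirements satisfied.

Notice: 4 business days given; 2 required (4 ≥ 2). Satisfied.
Quorum: 23 present, but the 2 interested directors do not count, leaving 21. Quorum is 14. Satisfied.
Vote: the related-party contract with a company controlled by Director Quist requires two-thirds of the disinterested directors present (23 − 2 = 21). 2/3 of 21 = 14, so 14 affirmative votes are needed; 16 voted in favor. Satisfied.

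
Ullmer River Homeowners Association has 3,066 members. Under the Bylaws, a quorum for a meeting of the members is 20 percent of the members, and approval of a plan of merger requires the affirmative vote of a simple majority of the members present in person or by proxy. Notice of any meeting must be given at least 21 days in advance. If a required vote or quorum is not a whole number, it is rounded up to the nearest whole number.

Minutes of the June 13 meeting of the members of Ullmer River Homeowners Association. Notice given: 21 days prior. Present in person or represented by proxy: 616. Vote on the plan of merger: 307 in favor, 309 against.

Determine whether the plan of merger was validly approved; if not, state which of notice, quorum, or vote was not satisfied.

Notice: 21 days given; 21 required. Satisfied.
Quorum: 20% of 3,066 = 613.20, rounded up to 614; 616 present. Satisfied.
Vote: requires a majority of those present (616); a majority of 616 is 309, so 309 needed; 307 in favor. Not satisfied.

Invalid — vote requirement not satisfied.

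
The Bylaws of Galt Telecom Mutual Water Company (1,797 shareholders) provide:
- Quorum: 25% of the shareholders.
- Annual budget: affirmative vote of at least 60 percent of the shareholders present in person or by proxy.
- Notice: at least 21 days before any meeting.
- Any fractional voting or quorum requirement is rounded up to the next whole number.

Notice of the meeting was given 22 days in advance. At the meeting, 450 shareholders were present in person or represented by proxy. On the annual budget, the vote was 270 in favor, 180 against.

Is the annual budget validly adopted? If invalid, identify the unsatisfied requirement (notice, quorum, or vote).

Valid — all requirements satisfied.

Notice: 22 days given; 21 required. Satisfied.
Quorum: 25% of 1,797 = 449.25, rounded up to 450; 450 present. Satisfied.
Vote: requires three-fifths of those present (450); 3/5 of 450 = 270, so 270 needed; 270 in favor. Satisfied.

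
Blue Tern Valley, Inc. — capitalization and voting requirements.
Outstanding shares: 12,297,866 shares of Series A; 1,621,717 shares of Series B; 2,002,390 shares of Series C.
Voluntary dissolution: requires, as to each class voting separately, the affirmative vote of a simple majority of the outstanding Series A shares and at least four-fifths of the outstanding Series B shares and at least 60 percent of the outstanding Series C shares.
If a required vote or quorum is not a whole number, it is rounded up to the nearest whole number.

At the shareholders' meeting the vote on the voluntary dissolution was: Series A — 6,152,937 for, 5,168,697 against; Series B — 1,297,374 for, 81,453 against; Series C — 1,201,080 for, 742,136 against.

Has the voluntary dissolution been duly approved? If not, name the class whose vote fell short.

Series A: a majority of 12297866 is 6148934; 6,148,934 required, 6,152,937 in favor — approved.
Series B: 4/5 of 1621717 = 1297373.60, rounded up to 1297374; 1,297,374 required, 1,297,374 in favor — approved.
Series C: 3/5 of 2002390 = 1201434; 1,201,434 required, 1,201,080 in favor — not approved.

Not approved — the Series C shares did not give the required vote.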